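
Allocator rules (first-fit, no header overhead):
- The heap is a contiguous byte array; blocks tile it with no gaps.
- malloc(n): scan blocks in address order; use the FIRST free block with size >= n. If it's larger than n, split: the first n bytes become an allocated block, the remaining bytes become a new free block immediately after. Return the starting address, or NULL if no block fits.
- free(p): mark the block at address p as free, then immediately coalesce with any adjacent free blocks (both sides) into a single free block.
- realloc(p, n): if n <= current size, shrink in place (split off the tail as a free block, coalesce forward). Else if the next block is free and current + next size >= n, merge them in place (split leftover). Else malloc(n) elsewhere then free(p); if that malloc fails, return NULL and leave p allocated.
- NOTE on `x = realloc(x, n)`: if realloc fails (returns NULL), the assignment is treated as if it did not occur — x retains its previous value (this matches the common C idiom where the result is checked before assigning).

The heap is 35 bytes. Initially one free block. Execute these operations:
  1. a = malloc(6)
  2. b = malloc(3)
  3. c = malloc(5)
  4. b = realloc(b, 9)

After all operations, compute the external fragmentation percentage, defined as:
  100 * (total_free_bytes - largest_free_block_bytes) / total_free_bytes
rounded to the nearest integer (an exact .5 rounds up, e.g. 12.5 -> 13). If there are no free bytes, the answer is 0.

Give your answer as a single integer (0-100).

Answer: 20

Derivation:
Op 1: a = malloc(6) -> a = 0; heap: [0-5 ALLOC][6-34 FREE]
Op 2: b = malloc(3) -> b = 6; heap: [0-5 ALLOC][6-8 ALLOC][9-34 FREE]
Op 3: c = malloc(5) -> c = 9; heap: [0-5 ALLOC][6-8 ALLOC][9-13 ALLOC][14-34 FREE]
Op 4: b = realloc(b, 9) -> b = 14; heap: [0-5 ALLOC][6-8 FREE][9-13 ALLOC][14-22 ALLOC][23-34 FREE]
Free blocks: [3 12] total_free=15 largest=12 -> 100*(15-12)/15 = 300/15 = 20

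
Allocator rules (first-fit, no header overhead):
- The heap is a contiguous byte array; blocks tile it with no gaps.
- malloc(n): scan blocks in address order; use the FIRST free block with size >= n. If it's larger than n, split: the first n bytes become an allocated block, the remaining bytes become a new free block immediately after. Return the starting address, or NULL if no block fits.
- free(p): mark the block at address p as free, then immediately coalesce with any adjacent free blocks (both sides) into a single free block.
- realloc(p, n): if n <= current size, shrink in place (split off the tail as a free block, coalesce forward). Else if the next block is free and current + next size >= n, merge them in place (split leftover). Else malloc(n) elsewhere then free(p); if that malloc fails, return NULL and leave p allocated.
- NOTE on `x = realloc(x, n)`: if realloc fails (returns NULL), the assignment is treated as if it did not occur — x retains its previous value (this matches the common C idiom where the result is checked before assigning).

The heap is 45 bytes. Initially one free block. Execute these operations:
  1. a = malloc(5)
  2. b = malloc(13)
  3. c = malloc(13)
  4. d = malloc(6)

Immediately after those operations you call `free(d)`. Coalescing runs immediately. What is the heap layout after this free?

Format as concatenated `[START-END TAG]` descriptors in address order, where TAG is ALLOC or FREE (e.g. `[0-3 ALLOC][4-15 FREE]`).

Op 1: a = malloc(5) -> a = 0; heap: [0-4 ALLOC][5-44 FREE]
Op 2: b = malloc(13) -> b = 5; heap: [0-4 ALLOC][5-17 ALLOC][18-44 FREE]
Op 3: c = malloc(13) -> c = 18; heap: [0-4 ALLOC][5-17 ALLOC][18-30 ALLOC][31-44 FREE]
Op 4: d = malloc(6) -> d = 31; heap: [0-4 ALLOC][5-17 ALLOC][18-30 ALLOC][31-36 ALLOC][37-44 FREE]
free(d): d = 31 -> block [31-36 ALLOC]; mark free, coalesce with adjacent free neighbors -> [0-4 ALLOC][5-17 ALLOC][18-30 ALLOC][31-44 FREE]

Answer: [0-4 ALLOC][5-17 ALLOC][18-30 ALLOC][31-44 FREE]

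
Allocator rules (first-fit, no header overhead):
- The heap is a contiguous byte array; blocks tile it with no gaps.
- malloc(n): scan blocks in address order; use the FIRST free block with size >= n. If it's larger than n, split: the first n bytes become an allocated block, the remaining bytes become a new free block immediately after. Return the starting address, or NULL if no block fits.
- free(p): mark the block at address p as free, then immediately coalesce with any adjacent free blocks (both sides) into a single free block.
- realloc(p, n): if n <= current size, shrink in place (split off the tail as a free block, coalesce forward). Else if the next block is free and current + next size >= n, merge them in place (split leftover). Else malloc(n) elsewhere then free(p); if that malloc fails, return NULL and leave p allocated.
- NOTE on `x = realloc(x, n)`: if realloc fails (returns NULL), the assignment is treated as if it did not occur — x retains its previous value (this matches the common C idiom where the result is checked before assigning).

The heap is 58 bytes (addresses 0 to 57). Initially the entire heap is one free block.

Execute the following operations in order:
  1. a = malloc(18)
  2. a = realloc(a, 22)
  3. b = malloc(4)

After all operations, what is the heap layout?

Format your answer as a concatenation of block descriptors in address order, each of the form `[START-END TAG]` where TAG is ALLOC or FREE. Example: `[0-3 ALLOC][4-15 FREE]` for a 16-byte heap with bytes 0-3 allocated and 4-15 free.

Answer: [0-21 ALLOC][22-25 ALLOC][26-57 FREE]

Derivation:
Op 1: a = malloc(18) -> a = 0; heap: [0-17 ALLOC][18-57 FREE]
Op 2: a = realloc(a, 22) -> a = 0; heap: [0-21 ALLOC][22-57 FREE]
Op 3: b = malloc(4) -> b = 22; heap: [0-21 ALLOC][22-25 ALLOC][26-57 FREE]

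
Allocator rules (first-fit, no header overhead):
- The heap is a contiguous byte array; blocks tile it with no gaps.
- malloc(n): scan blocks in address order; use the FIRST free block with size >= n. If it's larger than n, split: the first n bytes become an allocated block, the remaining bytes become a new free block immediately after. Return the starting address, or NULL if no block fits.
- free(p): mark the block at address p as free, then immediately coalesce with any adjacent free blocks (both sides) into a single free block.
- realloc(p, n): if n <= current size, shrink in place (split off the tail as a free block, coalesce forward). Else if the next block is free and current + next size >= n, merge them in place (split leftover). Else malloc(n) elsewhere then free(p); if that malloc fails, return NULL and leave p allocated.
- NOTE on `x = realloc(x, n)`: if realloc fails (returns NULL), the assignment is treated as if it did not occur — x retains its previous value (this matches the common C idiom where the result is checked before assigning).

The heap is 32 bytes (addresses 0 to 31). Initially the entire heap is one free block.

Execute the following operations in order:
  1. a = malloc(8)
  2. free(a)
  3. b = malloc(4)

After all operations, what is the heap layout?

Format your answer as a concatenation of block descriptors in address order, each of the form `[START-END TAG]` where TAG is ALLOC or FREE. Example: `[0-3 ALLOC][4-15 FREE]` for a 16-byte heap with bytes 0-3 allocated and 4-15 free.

Answer: [0-3 ALLOC][4-31 FREE]

Derivation:
Op 1: a = malloc(8) -> a = 0; heap: [0-7 ALLOC][8-31 FREE]
Op 2: free(a) -> (freed a); heap: [0-31 FREE]
Op 3: b = malloc(4) -> b = 0; heap: [0-3 ALLOC][4-31 FREE]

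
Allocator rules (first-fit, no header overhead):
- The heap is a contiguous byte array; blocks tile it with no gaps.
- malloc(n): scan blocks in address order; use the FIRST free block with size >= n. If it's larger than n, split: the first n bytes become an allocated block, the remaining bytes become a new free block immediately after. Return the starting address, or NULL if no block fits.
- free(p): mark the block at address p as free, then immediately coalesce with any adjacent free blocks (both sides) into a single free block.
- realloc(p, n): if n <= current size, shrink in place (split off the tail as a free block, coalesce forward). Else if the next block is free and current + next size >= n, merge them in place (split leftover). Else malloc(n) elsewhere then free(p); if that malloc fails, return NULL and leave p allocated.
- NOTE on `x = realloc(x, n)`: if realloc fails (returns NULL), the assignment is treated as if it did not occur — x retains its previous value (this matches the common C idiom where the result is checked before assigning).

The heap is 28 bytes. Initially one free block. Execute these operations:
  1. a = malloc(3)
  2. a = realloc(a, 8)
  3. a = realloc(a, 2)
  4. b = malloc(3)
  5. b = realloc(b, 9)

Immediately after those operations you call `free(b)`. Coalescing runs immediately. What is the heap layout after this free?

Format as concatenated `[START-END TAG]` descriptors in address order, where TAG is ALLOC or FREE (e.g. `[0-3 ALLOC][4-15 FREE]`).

Op 1: a = malloc(3) -> a = 0; heap: [0-2 ALLOC][3-27 FREE]
Op 2: a = realloc(a, 8) -> a = 0; heap: [0-7 ALLOC][8-27 FREE]
Op 3: a = realloc(a, 2) -> a = 0; heap: [0-1 ALLOC][2-27 FREE]
Op 4: b = malloc(3) -> b = 2; heap: [0-1 ALLOC][2-4 ALLOC][5-27 FREE]
Op 5: b = realloc(b, 9) -> b = 2; heap: [0-1 ALLOC][2-10 ALLOC][11-27 FREE]
free(b): b = 2 -> block [2-10 ALLOC]; mark free, coalesce with adjacent free neighbors -> [0-1 ALLOC][2-27 FREE]

Answer: [0-1 ALLOC][2-27 FREE]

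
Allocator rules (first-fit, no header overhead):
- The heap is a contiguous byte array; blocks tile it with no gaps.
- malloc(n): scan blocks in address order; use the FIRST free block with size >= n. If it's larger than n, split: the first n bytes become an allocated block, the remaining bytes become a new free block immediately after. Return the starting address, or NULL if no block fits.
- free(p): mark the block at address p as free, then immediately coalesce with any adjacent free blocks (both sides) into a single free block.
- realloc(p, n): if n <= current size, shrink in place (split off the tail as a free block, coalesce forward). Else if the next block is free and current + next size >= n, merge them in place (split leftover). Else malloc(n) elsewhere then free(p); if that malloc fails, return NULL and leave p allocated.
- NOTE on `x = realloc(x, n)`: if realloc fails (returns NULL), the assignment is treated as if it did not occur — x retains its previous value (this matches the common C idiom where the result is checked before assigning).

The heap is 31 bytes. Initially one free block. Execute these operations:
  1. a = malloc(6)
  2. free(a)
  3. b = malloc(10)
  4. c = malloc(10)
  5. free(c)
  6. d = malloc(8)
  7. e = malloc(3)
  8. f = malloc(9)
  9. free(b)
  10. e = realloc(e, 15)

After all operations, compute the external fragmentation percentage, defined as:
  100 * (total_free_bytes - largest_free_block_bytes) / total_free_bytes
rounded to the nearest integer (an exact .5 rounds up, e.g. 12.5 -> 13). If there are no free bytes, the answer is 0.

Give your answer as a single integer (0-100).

Answer: 9

Derivation:
Op 1: a = malloc(6) -> a = 0; heap: [0-5 ALLOC][6-30 FREE]
Op 2: free(a) -> (freed a); heap: [0-30 FREE]
Op 3: b = malloc(10) -> b = 0; heap: [0-9 ALLOC][10-30 FREE]
Op 4: c = malloc(10) -> c = 10; heap: [0-9 ALLOC][10-19 ALLOC][20-30 FREE]
Op 5: free(c) -> (freed c); heap: [0-9 ALLOC][10-30 FREE]
Op 6: d = malloc(8) -> d = 10; heap: [0-9 ALLOC][10-17 ALLOC][18-30 FREE]
Op 7: e = malloc(3) -> e = 18; heap: [0-9 ALLOC][10-17 ALLOC][18-20 ALLOC][21-30 FREE]
Op 8: f = malloc(9) -> f = 21; heap: [0-9 ALLOC][10-17 ALLOC][18-20 ALLOC][21-29 ALLOC][30-30 FREE]
Op 9: free(b) -> (freed b); heap: [0-9 FREE][10-17 ALLOC][18-20 ALLOC][21-29 ALLOC][30-30 FREE]
Op 10: e = realloc(e, 15) -> NULL (e unchanged); heap: [0-9 FREE][10-17 ALLOC][18-20 ALLOC][21-29 ALLOC][30-30 FREE]
Free blocks: [10 1] total_free=11 largest=10 -> 100*(11-10)/11 = 100/11 ≈ 9.091 -> rounds to 9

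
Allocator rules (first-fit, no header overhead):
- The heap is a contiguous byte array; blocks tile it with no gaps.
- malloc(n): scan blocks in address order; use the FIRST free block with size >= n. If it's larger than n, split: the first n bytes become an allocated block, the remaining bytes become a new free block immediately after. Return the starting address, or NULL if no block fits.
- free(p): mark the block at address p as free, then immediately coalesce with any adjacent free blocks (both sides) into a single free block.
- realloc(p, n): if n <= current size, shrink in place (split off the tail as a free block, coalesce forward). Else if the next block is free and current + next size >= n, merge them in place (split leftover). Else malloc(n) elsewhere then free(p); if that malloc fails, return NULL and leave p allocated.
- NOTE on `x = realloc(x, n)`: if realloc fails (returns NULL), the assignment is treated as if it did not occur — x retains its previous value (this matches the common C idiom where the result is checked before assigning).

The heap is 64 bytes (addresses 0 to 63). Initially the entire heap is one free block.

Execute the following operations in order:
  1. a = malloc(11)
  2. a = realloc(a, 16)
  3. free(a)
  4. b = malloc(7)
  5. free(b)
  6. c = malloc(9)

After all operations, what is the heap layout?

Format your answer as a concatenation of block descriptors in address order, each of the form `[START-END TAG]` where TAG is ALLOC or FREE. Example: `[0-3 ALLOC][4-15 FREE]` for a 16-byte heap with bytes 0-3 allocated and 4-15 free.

Op 1: a = malloc(11) -> a = 0; heap: [0-10 ALLOC][11-63 FREE]
Op 2: a = realloc(a, 16) -> a = 0; heap: [0-15 ALLOC][16-63 FREE]
Op 3: free(a) -> (freed a); heap: [0-63 FREE]
Op 4: b = malloc(7) -> b = 0; heap: [0-6 ALLOC][7-63 FREE]
Op 5: free(b) -> (freed b); heap: [0-63 FREE]
Op 6: c = malloc(9) -> c = 0; heap: [0-8 ALLOC][9-63 FREE]

Answer: [0-8 ALLOC][9-63 FREE]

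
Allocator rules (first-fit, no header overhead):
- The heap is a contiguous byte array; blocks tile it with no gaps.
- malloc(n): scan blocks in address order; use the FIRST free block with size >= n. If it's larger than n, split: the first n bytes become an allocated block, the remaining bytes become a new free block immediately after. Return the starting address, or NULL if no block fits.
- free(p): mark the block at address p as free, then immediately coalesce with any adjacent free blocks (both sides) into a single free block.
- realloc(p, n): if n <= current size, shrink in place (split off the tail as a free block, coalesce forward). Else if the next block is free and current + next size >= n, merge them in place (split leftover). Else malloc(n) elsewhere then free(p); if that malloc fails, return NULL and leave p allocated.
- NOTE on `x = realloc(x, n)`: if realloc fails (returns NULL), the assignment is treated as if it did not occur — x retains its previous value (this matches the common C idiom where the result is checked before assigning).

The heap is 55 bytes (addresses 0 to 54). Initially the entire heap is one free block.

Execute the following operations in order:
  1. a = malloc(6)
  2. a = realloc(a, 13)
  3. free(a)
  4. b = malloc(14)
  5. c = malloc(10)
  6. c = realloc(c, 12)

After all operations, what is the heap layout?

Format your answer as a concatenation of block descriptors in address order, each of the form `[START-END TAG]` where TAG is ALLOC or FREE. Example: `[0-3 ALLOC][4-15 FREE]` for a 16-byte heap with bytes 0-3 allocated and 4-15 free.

Answer: [0-13 ALLOC][14-25 ALLOC][26-54 FREE]

Derivation:
Op 1: a = malloc(6) -> a = 0; heap: [0-5 ALLOC][6-54 FREE]
Op 2: a = realloc(a, 13) -> a = 0; heap: [0-12 ALLOC][13-54 FREE]
Op 3: free(a) -> (freed a); heap: [0-54 FREE]
Op 4: b = malloc(14) -> b = 0; heap: [0-13 ALLOC][14-54 FREE]
Op 5: c = malloc(10) -> c = 14; heap: [0-13 ALLOC][14-23 ALLOC][24-54 FREE]
Op 6: c = realloc(c, 12) -> c = 14; heap: [0-13 ALLOC][14-25 ALLOC][26-54 FREE]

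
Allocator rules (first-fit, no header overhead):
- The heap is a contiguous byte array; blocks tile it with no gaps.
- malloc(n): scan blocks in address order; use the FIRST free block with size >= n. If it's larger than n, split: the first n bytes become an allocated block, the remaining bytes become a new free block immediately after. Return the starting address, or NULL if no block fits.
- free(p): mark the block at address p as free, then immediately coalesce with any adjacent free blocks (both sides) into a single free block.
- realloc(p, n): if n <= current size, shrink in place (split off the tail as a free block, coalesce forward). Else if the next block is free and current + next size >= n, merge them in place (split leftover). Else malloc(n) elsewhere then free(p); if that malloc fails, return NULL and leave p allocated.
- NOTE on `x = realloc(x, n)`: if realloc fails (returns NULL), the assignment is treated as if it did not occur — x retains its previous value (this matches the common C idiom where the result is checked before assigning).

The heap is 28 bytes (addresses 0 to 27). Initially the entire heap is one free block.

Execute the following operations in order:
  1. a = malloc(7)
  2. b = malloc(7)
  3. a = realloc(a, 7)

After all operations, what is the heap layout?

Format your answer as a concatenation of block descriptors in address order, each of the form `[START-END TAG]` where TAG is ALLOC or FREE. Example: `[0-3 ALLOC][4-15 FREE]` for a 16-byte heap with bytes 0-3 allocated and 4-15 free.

Answer: [0-6 ALLOC][7-13 ALLOC][14-27 FREE]

Derivation:
Op 1: a = malloc(7) -> a = 0; heap: [0-6 ALLOC][7-27 FREE]
Op 2: b = malloc(7) -> b = 7; heap: [0-6 ALLOC][7-13 ALLOC][14-27 FREE]
Op 3: a = realloc(a, 7) -> a = 0; heap: [0-6 ALLOC][7-13 ALLOC][14-27 FREE]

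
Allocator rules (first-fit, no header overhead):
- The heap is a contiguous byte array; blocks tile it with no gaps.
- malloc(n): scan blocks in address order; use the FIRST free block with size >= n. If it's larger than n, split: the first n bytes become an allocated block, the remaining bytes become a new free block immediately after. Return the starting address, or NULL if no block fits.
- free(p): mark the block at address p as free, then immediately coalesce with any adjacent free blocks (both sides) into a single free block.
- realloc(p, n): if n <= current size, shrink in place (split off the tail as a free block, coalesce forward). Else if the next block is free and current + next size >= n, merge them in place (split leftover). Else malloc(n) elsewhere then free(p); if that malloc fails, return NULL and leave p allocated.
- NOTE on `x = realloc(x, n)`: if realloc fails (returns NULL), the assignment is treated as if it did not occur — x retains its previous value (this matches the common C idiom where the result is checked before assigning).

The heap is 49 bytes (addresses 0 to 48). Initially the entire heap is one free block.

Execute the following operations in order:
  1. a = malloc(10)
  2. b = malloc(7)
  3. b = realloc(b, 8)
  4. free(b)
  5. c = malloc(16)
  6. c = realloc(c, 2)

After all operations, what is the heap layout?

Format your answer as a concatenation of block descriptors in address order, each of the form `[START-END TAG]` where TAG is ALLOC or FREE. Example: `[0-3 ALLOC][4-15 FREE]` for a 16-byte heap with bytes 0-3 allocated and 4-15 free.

Answer: [0-9 ALLOC][10-11 ALLOC][12-48 FREE]

Derivation:
Op 1: a = malloc(10) -> a = 0; heap: [0-9 ALLOC][10-48 FREE]
Op 2: b = malloc(7) -> b = 10; heap: [0-9 ALLOC][10-16 ALLOC][17-48 FREE]
Op 3: b = realloc(b, 8) -> b = 10; heap: [0-9 ALLOC][10-17 ALLOC][18-48 FREE]
Op 4: free(b) -> (freed b); heap: [0-9 ALLOC][10-48 FREE]
Op 5: c = malloc(16) -> c = 10; heap: [0-9 ALLOC][10-25 ALLOC][26-48 FREE]
Op 6: c = realloc(c, 2) -> c = 10; heap: [0-9 ALLOC][10-11 ALLOC][12-48 FREE]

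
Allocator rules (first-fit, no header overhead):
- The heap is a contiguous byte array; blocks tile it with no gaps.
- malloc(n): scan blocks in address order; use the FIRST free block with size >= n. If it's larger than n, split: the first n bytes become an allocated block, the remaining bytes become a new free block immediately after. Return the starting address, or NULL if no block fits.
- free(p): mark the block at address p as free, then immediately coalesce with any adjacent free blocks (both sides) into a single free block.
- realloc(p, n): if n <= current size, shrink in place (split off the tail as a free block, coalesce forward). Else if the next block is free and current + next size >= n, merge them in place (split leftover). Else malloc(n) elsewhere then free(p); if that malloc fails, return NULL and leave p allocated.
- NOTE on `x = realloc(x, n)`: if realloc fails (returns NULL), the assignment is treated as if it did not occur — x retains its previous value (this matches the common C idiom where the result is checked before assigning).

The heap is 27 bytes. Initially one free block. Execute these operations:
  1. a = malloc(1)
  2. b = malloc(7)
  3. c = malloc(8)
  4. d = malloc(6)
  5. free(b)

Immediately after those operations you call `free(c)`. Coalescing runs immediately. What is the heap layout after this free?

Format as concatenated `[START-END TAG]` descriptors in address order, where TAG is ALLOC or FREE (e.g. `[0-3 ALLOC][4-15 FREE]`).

Op 1: a = malloc(1) -> a = 0; heap: [0-0 ALLOC][1-26 FREE]
Op 2: b = malloc(7) -> b = 1; heap: [0-0 ALLOC][1-7 ALLOC][8-26 FREE]
Op 3: c = malloc(8) -> c = 8; heap: [0-0 ALLOC][1-7 ALLOC][8-15 ALLOC][16-26 FREE]
Op 4: d = malloc(6) -> d = 16; heap: [0-0 ALLOC][1-7 ALLOC][8-15 ALLOC][16-21 ALLOC][22-26 FREE]
Op 5: free(b) -> (freed b); heap: [0-0 ALLOC][1-7 FREE][8-15 ALLOC][16-21 ALLOC][22-26 FREE]
free(c): c = 8 -> block [8-15 ALLOC]; mark free, coalesce with adjacent free neighbors -> [0-0 ALLOC][1-15 FREE][16-21 ALLOC][22-26 FREE]

Answer: [0-0 ALLOC][1-15 FREE][16-21 ALLOC][22-26 FREE]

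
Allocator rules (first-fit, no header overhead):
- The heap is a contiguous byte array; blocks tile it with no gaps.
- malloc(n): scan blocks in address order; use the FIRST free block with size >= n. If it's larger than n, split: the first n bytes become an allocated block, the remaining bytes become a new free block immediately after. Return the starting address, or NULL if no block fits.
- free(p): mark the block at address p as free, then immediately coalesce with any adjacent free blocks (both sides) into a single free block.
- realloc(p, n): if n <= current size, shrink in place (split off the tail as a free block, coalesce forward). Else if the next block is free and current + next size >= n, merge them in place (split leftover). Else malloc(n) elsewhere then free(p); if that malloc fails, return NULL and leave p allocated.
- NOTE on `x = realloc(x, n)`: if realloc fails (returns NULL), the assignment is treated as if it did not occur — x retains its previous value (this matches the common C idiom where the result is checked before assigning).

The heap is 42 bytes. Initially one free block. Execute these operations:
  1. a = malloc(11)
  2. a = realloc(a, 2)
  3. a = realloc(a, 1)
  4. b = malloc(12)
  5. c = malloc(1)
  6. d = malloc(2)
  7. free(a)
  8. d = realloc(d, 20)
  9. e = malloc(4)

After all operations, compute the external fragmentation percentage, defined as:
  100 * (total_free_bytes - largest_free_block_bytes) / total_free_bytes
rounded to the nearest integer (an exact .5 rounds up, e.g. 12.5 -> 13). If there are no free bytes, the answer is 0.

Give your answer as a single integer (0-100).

Op 1: a = malloc(11) -> a = 0; heap: [0-10 ALLOC][11-41 FREE]
Op 2: a = realloc(a, 2) -> a = 0; heap: [0-1 ALLOC][2-41 FREE]
Op 3: a = realloc(a, 1) -> a = 0; heap: [0-0 ALLOC][1-41 FREE]
Op 4: b = malloc(12) -> b = 1; heap: [0-0 ALLOC][1-12 ALLOC][13-41 FREE]
Op 5: c = malloc(1) -> c = 13; heap: [0-0 ALLOC][1-12 ALLOC][13-13 ALLOC][14-41 FREE]
Op 6: d = malloc(2) -> d = 14; heap: [0-0 ALLOC][1-12 ALLOC][13-13 ALLOC][14-15 ALLOC][16-41 FREE]
Op 7: free(a) -> (freed a); heap: [0-0 FREE][1-12 ALLOC][13-13 ALLOC][14-15 ALLOC][16-41 FREE]
Op 8: d = realloc(d, 20) -> d = 14; heap: [0-0 FREE][1-12 ALLOC][13-13 ALLOC][14-33 ALLOC][34-41 FREE]
Op 9: e = malloc(4) -> e = 34; heap: [0-0 FREE][1-12 ALLOC][13-13 ALLOC][14-33 ALLOC][34-37 ALLOC][38-41 FREE]
Free blocks: [1 4] total_free=5 largest=4 -> 100*(5-4)/5 = 100/5 = 20

Answer: 20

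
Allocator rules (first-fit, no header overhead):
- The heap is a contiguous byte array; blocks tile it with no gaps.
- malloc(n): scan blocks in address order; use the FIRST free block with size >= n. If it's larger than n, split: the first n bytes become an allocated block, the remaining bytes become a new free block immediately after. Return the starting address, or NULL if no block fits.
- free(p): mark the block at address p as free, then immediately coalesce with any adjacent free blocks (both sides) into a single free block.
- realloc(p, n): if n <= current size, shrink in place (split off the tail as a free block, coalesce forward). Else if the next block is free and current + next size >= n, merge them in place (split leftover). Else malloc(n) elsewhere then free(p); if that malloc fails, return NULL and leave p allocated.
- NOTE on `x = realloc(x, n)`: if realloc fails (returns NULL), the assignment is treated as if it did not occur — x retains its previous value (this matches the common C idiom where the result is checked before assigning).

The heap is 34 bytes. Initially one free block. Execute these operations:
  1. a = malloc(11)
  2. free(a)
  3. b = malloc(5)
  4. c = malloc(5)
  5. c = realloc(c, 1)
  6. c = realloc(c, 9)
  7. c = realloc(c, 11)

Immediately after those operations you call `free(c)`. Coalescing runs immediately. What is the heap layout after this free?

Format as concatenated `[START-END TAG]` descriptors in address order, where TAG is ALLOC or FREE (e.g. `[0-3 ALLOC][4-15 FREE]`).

Answer: [0-4 ALLOC][5-33 FREE]

Derivation:
Op 1: a = malloc(11) -> a = 0; heap: [0-10 ALLOC][11-33 FREE]
Op 2: free(a) -> (freed a); heap: [0-33 FREE]
Op 3: b = malloc(5) -> b = 0; heap: [0-4 ALLOC][5-33 FREE]
Op 4: c = malloc(5) -> c = 5; heap: [0-4 ALLOC][5-9 ALLOC][10-33 FREE]
Op 5: c = realloc(c, 1) -> c = 5; heap: [0-4 ALLOC][5-5 ALLOC][6-33 FREE]
Op 6: c = realloc(c, 9) -> c = 5; heap: [0-4 ALLOC][5-13 ALLOC][14-33 FREE]
Op 7: c = realloc(c, 11) -> c = 5; heap: [0-4 ALLOC][5-15 ALLOC][16-33 FREE]
free(c): c = 5 -> block [5-15 ALLOC]; mark free, coalesce with adjacent free neighbors -> [0-4 ALLOC][5-33 FREE]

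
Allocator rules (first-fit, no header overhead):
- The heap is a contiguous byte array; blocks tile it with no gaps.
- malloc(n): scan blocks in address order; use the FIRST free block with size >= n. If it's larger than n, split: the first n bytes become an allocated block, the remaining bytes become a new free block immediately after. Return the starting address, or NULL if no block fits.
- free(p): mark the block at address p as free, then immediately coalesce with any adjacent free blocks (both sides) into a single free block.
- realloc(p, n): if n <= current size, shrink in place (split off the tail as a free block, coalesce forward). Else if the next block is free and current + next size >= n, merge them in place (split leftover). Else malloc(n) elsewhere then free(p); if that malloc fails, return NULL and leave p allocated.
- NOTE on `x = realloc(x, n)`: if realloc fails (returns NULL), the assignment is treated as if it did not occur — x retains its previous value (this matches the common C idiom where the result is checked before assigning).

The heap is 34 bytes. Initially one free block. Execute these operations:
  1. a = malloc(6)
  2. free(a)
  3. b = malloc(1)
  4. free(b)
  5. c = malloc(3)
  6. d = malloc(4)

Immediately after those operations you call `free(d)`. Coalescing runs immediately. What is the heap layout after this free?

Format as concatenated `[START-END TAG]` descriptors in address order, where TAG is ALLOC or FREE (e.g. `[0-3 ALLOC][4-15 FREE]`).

Op 1: a = malloc(6) -> a = 0; heap: [0-5 ALLOC][6-33 FREE]
Op 2: free(a) -> (freed a); heap: [0-33 FREE]
Op 3: b = malloc(1) -> b = 0; heap: [0-0 ALLOC][1-33 FREE]
Op 4: free(b) -> (freed b); heap: [0-33 FREE]
Op 5: c = malloc(3) -> c = 0; heap: [0-2 ALLOC][3-33 FREE]
Op 6: d = malloc(4) -> d = 3; heap: [0-2 ALLOC][3-6 ALLOC][7-33 FREE]
free(d): d = 3 -> block [3-6 ALLOC]; mark free, coalesce with adjacent free neighbors -> [0-2 ALLOC][3-33 FREE]

Answer: [0-2 ALLOC][3-33 FREE]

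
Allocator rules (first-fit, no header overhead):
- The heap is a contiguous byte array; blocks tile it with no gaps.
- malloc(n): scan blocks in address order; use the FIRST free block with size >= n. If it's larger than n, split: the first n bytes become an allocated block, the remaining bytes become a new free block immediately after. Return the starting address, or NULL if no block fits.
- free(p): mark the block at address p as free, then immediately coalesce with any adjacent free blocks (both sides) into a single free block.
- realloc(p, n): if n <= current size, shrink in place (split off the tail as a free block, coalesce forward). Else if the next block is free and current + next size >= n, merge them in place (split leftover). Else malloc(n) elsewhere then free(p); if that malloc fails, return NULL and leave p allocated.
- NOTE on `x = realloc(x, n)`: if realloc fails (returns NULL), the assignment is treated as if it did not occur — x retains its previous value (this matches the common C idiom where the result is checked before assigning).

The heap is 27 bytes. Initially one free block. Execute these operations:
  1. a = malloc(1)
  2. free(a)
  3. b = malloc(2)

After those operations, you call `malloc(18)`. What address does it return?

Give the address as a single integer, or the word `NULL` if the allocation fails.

Answer: 2

Derivation:
Op 1: a = malloc(1) -> a = 0; heap: [0-0 ALLOC][1-26 FREE]
Op 2: free(a) -> (freed a); heap: [0-26 FREE]
Op 3: b = malloc(2) -> b = 0; heap: [0-1 ALLOC][2-26 FREE]
malloc(18): first-fit scan over [0-1 ALLOC][2-26 FREE] -> 2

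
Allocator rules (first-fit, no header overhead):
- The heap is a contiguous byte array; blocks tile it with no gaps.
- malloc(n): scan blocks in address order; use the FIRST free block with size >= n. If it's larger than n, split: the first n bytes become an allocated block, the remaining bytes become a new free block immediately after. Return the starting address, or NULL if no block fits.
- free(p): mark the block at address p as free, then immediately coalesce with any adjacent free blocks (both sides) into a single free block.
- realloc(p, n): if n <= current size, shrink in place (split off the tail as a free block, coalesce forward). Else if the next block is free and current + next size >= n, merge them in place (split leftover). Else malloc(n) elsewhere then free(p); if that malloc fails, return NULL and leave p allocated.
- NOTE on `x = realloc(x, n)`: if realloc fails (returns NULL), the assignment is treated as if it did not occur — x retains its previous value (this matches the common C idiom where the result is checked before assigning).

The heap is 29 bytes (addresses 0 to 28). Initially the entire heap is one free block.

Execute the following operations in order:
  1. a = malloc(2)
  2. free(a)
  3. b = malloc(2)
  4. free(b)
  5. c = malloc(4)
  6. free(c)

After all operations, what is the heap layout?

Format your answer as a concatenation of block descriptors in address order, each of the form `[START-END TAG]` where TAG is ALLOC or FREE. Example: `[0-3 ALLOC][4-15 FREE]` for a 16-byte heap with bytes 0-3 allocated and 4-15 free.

Answer: [0-28 FREE]

Derivation:
Op 1: a = malloc(2) -> a = 0; heap: [0-1 ALLOC][2-28 FREE]
Op 2: free(a) -> (freed a); heap: [0-28 FREE]
Op 3: b = malloc(2) -> b = 0; heap: [0-1 ALLOC][2-28 FREE]
Op 4: free(b) -> (freed b); heap: [0-28 FREE]
Op 5: c = malloc(4) -> c = 0; heap: [0-3 ALLOC][4-28 FREE]
Op 6: free(c) -> (freed c); heap: [0-28 FREE]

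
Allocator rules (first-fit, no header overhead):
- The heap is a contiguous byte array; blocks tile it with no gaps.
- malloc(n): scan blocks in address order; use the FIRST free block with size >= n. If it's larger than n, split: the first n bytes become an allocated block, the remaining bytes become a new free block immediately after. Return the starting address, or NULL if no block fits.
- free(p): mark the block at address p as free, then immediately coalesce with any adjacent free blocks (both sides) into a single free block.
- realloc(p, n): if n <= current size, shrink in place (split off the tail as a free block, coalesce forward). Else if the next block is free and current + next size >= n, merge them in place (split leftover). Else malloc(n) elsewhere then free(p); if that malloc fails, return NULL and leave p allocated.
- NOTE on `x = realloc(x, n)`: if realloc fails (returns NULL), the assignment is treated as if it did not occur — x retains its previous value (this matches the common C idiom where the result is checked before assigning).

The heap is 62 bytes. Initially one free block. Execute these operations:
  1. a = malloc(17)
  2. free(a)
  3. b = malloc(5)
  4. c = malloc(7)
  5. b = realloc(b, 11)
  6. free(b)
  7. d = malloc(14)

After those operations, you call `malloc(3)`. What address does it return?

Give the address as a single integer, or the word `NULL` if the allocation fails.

Op 1: a = malloc(17) -> a = 0; heap: [0-16 ALLOC][17-61 FREE]
Op 2: free(a) -> (freed a); heap: [0-61 FREE]
Op 3: b = malloc(5) -> b = 0; heap: [0-4 ALLOC][5-61 FREE]
Op 4: c = malloc(7) -> c = 5; heap: [0-4 ALLOC][5-11 ALLOC][12-61 FREE]
Op 5: b = realloc(b, 11) -> b = 12; heap: [0-4 FREE][5-11 ALLOC][12-22 ALLOC][23-61 FREE]
Op 6: free(b) -> (freed b); heap: [0-4 FREE][5-11 ALLOC][12-61 FREE]
Op 7: d = malloc(14) -> d = 12; heap: [0-4 FREE][5-11 ALLOC][12-25 ALLOC][26-61 FREE]
malloc(3): first-fit scan over [0-4 FREE][5-11 ALLOC][12-25 ALLOC][26-61 FREE] -> 0

Answer: 0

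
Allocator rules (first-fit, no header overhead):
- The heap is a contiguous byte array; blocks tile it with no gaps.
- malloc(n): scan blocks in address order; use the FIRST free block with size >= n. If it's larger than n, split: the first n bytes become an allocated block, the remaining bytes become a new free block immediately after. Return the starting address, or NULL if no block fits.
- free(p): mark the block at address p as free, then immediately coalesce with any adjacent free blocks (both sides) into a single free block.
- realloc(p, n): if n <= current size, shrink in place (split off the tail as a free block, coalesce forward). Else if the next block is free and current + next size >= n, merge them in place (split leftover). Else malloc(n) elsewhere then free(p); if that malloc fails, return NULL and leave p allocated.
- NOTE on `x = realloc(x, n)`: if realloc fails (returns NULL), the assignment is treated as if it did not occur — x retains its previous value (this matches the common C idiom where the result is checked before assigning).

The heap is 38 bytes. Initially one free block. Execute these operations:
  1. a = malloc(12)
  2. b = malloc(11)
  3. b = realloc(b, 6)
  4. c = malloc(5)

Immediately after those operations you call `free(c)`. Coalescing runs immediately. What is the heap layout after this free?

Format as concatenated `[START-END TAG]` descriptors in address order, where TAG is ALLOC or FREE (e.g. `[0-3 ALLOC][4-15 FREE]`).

Answer: [0-11 ALLOC][12-17 ALLOC][18-37 FREE]

Derivation:
Op 1: a = malloc(12) -> a = 0; heap: [0-11 ALLOC][12-37 FREE]
Op 2: b = malloc(11) -> b = 12; heap: [0-11 ALLOC][12-22 ALLOC][23-37 FREE]
Op 3: b = realloc(b, 6) -> b = 12; heap: [0-11 ALLOC][12-17 ALLOC][18-37 FREE]
Op 4: c = malloc(5) -> c = 18; heap: [0-11 ALLOC][12-17 ALLOC][18-22 ALLOC][23-37 FREE]
free(c): c = 18 -> block [18-22 ALLOC]; mark free, coalesce with adjacent free neighbors -> [0-11 ALLOC][12-17 ALLOC][18-37 FREE]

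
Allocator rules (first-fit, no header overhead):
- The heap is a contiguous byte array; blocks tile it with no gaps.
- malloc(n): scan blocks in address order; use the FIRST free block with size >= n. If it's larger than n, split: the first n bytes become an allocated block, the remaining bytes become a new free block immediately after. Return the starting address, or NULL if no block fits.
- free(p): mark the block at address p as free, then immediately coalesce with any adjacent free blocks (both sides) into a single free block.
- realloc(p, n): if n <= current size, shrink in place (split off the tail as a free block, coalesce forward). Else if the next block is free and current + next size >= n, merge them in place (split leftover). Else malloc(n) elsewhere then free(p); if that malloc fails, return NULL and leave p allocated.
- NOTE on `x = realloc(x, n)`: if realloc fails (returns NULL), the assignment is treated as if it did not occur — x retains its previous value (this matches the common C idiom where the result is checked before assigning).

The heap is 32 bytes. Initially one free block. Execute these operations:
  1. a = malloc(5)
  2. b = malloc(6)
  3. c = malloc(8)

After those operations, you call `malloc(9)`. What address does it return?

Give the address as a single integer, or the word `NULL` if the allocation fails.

Answer: 19

Derivation:
Op 1: a = malloc(5) -> a = 0; heap: [0-4 ALLOC][5-31 FREE]
Op 2: b = malloc(6) -> b = 5; heap: [0-4 ALLOC][5-10 ALLOC][11-31 FREE]
Op 3: c = malloc(8) -> c = 11; heap: [0-4 ALLOC][5-10 ALLOC][11-18 ALLOC][19-31 FREE]
malloc(9): first-fit scan over [0-4 ALLOC][5-10 ALLOC][11-18 ALLOC][19-31 FREE] -> 19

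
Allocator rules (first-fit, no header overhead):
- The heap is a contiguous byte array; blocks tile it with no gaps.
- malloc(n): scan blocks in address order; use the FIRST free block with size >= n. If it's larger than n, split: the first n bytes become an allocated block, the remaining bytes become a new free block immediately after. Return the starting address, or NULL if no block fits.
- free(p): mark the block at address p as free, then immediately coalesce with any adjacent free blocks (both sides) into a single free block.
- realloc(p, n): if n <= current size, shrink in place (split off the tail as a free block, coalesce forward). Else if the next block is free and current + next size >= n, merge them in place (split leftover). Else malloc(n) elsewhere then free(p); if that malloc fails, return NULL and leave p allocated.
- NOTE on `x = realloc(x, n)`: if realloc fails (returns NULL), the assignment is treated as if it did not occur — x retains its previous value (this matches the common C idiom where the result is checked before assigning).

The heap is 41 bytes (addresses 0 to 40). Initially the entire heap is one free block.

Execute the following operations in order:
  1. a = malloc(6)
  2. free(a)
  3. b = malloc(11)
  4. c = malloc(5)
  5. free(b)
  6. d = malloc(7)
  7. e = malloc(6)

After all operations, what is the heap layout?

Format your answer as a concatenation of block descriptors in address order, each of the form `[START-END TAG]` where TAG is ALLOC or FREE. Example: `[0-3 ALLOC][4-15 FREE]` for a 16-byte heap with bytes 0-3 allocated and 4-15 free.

Op 1: a = malloc(6) -> a = 0; heap: [0-5 ALLOC][6-40 FREE]
Op 2: free(a) -> (freed a); heap: [0-40 FREE]
Op 3: b = malloc(11) -> b = 0; heap: [0-10 ALLOC][11-40 FREE]
Op 4: c = malloc(5) -> c = 11; heap: [0-10 ALLOC][11-15 ALLOC][16-40 FREE]
Op 5: free(b) -> (freed b); heap: [0-10 FREE][11-15 ALLOC][16-40 FREE]
Op 6: d = malloc(7) -> d = 0; heap: [0-6 ALLOC][7-10 FREE][11-15 ALLOC][16-40 FREE]
Op 7: e = malloc(6) -> e = 16; heap: [0-6 ALLOC][7-10 FREE][11-15 ALLOC][16-21 ALLOC][22-40 FREE]

Answer: [0-6 ALLOC][7-10 FREE][11-15 ALLOC][16-21 ALLOC][22-40 FREE]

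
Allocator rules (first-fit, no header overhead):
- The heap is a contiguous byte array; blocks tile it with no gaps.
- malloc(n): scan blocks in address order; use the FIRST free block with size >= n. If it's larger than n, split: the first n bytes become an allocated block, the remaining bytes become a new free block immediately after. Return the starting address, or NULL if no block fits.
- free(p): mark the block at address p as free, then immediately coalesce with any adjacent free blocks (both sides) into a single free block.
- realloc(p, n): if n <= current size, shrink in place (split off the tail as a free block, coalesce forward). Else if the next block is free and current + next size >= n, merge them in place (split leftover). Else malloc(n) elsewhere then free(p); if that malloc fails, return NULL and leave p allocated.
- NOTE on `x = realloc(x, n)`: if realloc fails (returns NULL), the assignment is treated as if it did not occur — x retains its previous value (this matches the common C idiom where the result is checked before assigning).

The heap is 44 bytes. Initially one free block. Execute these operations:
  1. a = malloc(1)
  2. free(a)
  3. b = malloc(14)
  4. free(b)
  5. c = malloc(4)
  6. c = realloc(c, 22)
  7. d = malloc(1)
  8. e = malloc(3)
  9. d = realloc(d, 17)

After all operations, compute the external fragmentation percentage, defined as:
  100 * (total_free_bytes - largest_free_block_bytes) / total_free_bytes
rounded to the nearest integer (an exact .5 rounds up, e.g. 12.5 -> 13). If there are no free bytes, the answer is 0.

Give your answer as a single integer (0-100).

Op 1: a = malloc(1) -> a = 0; heap: [0-0 ALLOC][1-43 FREE]
Op 2: free(a) -> (freed a); heap: [0-43 FREE]
Op 3: b = malloc(14) -> b = 0; heap: [0-13 ALLOC][14-43 FREE]
Op 4: free(b) -> (freed b); heap: [0-43 FREE]
Op 5: c = malloc(4) -> c = 0; heap: [0-3 ALLOC][4-43 FREE]
Op 6: c = realloc(c, 22) -> c = 0; heap: [0-21 ALLOC][22-43 FREE]
Op 7: d = malloc(1) -> d = 22; heap: [0-21 ALLOC][22-22 ALLOC][23-43 FREE]
Op 8: e = malloc(3) -> e = 23; heap: [0-21 ALLOC][22-22 ALLOC][23-25 ALLOC][26-43 FREE]
Op 9: d = realloc(d, 17) -> d = 26; heap: [0-21 ALLOC][22-22 FREE][23-25 ALLOC][26-42 ALLOC][43-43 FREE]
Free blocks: [1 1] total_free=2 largest=1 -> 100*(2-1)/2 = 100/2 = 50

Answer: 50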